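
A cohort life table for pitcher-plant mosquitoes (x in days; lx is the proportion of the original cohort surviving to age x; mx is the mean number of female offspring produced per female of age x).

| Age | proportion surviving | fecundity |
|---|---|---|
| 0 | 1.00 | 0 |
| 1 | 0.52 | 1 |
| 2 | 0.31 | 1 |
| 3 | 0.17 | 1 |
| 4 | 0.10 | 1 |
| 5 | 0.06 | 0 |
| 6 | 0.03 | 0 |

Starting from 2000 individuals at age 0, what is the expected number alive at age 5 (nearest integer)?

Expected survivors = N0 · l_5 = 2000 × 0.06 = 120 → 120

120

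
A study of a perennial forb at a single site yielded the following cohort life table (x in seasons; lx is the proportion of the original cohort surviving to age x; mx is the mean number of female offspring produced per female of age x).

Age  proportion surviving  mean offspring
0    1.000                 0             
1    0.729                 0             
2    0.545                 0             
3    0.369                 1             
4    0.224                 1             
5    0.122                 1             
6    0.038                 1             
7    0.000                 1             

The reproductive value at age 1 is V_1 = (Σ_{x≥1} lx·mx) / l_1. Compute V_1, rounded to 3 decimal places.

1.033

lx·mx for x ≥ 1: 0, 0, 0.369, 0.224, 0.122, 0.038, 0 → sum = 0.753
V_1 = 0.753 / l_1 = 0.753 / 0.729 = 1.032922… → 1.033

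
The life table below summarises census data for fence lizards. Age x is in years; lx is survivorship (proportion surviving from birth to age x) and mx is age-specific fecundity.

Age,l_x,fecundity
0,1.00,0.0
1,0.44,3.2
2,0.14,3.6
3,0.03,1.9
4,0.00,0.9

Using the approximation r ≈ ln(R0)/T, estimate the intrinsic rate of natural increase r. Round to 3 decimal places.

R0 = Σ lx·mx = 0 + 1.408 + 0.504 + 0.057 + 0 = 1.969
Σ x·lx·mx = 2.587; T = 2.587/1.969 = 1.31386…
r ≈ ln(R0)/T = ln(1.969)/1.31386… = 0.51567… → 0.516

0.516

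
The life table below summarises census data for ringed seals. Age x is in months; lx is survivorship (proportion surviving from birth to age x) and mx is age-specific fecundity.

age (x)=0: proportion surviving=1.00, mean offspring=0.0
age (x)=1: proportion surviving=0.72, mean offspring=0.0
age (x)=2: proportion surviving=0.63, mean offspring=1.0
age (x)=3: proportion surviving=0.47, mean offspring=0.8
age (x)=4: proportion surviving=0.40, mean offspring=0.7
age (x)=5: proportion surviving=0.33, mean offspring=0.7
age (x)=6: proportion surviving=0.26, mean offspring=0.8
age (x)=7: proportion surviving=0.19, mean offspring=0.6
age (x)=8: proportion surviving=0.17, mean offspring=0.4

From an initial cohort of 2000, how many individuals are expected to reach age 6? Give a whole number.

Expected survivors = N0 · l_6 = 2000 × 0.26 = 520 → 520

520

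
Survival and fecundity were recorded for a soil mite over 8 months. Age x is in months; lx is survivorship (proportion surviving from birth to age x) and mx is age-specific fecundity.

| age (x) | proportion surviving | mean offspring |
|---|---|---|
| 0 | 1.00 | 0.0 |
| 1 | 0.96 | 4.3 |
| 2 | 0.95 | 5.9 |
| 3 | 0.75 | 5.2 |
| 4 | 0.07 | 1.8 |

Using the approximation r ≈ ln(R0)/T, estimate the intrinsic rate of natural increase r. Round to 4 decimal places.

1.3097

R0 = Σ lx·mx = 0 + 4.128 + 5.605 + 3.9 + 0.126 = 13.759
Σ x·lx·mx = 27.542; T = 27.542/13.759 = 2.00174…
r ≈ ln(R0)/T = ln(13.759)/2.00174… = 1.309704… → 1.3097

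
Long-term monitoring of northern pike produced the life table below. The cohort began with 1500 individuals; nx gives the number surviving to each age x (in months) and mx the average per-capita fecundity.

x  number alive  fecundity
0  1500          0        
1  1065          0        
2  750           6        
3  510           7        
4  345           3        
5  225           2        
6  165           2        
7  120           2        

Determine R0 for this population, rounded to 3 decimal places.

lx = nx/n0 = nx/1500: 1, 0.71, 0.5, 0.34, 0.23, 0.15, 0.11, 0.08
lx·mx by age: 0, 0, 3, 2.38, 0.69, 0.3, 0.22, 0.16
R0 = Σ lx·mx = 6.75 → 6.750

6.750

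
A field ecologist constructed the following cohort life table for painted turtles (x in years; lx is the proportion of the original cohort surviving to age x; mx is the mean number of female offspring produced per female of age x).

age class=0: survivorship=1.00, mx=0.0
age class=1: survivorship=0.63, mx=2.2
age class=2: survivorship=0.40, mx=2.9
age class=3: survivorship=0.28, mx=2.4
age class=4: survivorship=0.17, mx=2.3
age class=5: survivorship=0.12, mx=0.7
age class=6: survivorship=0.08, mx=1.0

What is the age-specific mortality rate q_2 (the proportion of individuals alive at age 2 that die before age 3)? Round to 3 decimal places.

q_2 = (l_2 − l_3) / l_2 = (0.4 − 0.28) / 0.4
     = 0.12 / 0.4 = 0.3 → 0.300

0.300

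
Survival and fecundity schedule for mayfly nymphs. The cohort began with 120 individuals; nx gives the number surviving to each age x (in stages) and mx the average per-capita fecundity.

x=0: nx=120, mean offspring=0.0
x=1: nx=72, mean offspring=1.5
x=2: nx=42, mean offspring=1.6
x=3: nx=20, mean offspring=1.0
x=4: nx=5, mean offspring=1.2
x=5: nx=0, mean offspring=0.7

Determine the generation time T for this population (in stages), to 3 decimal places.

lx = nx/n0 = nx/120: 1, 0.6, 0.35, 0.16667…, 0.04167…, 0
lx·mx: 0, 0.9, 0.56, 0.166667…, 0.05…, 0 → R0 = 1.676667…
x·lx·mx: 0, 0.9, 1.12, 0.5…, 0.2…, 0 → Σ = 2.72…
T = 2.72… / 1.676667… = 1.622266… → 1.622

1.622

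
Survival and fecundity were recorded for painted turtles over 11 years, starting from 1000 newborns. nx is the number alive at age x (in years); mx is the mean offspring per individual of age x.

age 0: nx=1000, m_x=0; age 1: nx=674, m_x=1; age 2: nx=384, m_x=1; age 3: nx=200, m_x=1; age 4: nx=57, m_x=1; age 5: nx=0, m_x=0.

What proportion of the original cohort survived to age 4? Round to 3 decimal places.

l_4 = n_4/n_0 = 57/1000 = 0.057 → 0.057

0.057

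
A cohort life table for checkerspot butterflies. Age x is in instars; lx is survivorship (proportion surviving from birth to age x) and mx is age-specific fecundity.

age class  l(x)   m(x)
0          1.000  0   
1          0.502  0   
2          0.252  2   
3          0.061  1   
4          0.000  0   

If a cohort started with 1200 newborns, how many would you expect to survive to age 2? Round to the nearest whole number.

302

Expected survivors = N0 · l_2 = 1200 × 0.252 = 302.4 → 302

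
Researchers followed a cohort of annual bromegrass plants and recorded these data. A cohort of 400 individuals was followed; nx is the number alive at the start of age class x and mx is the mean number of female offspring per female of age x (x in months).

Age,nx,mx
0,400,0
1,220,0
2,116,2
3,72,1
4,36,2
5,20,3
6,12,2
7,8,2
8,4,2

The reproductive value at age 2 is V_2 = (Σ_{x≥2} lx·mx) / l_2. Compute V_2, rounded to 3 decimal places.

4.172

lx = nx/n0 = nx/400: 1, 0.55, 0.29, 0.18, 0.09, 0.05, 0.03, 0.02, 0.01
lx·mx for x ≥ 2: 0.58, 0.18, 0.18, 0.15, 0.06, 0.04, 0.02 → sum = 1.21
V_2 = 1.21 / l_2 = 1.21 / 0.29 = 4.172414… → 4.172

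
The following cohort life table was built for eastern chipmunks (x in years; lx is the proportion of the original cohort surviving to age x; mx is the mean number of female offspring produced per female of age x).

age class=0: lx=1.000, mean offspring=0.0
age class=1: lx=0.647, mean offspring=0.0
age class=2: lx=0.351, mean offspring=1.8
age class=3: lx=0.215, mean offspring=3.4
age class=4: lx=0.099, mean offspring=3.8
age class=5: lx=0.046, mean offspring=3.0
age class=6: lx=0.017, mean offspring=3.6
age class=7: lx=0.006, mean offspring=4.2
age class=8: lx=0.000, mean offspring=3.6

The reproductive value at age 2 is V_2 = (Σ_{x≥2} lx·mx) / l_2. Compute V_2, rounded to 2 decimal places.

5.59

lx·mx for x ≥ 2: 0.6318, 0.731, 0.3762, 0.138, 0.0612, 0.0252, 0 → sum = 1.9634
V_2 = 1.9634 / l_2 = 1.9634 / 0.351 = 5.593732… → 5.59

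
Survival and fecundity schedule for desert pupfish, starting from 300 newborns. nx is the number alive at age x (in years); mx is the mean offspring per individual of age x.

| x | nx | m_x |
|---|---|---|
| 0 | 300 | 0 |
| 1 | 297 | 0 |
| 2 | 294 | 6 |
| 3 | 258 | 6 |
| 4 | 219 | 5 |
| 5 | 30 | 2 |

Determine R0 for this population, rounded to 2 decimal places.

lx = nx/n0 = nx/300: 1, 0.99, 0.98, 0.86, 0.73, 0.1
lx·mx by age: 0, 0, 5.88, 5.16, 3.65, 0.2
R0 = Σ lx·mx = 14.89 → 14.89

14.89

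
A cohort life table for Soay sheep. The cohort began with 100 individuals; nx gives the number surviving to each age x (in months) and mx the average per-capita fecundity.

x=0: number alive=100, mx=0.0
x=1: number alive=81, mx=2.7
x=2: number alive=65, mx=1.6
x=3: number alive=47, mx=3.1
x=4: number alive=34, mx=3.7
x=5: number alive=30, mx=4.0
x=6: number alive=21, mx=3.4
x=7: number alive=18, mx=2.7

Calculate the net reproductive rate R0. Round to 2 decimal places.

lx = nx/n0 = nx/100: 1, 0.81, 0.65, 0.47, 0.34, 0.3, 0.21, 0.18
lx·mx by age: 0, 2.187, 1.04, 1.457, 1.258, 1.2, 0.714, 0.486
R0 = Σ lx·mx = 8.342 → 8.34

8.34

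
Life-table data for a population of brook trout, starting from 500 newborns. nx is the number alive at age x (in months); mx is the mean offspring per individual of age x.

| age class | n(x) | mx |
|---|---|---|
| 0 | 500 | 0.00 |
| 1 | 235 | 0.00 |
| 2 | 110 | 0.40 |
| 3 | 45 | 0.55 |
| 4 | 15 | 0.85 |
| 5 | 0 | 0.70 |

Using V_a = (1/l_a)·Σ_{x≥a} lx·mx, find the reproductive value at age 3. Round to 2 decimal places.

0.83

lx = nx/n0 = nx/500: 1, 0.47, 0.22, 0.09, 0.03, 0
lx·mx for x ≥ 3: 0.0495, 0.0255, 0 → sum = 0.075
V_3 = 0.075 / l_3 = 0.075 / 0.09 = 0.833333… → 0.83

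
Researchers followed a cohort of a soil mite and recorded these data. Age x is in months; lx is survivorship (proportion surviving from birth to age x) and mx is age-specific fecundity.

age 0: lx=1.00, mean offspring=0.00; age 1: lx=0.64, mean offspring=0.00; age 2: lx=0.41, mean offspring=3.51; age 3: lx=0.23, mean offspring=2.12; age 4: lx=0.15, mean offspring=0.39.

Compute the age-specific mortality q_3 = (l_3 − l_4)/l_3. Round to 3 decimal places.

q_3 = (l_3 − l_4) / l_3 = (0.23 − 0.15) / 0.23
     = 0.08 / 0.23 = 0.347826… → 0.348

0.348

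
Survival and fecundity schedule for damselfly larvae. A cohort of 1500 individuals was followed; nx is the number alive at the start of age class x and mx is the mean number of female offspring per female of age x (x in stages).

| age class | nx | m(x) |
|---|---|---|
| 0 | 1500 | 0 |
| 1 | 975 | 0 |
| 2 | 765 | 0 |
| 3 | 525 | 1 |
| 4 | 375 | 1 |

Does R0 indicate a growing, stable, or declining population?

lx = nx/n0 = nx/1500: 1, 0.65, 0.51, 0.35, 0.25
R0 = Σ lx·mx = 0 + 0 + 0 + 0.35 + 0.25 = 0.6
R0 < 1, so the population is declining.

declining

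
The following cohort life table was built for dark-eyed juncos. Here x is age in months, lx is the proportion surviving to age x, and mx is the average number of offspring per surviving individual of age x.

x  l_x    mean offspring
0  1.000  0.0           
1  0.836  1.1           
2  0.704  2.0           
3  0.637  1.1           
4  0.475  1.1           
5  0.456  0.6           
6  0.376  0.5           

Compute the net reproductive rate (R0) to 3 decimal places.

lx·mx by age: 0, 0.9196, 1.408, 0.7007, 0.5225, 0.2736, 0.188
R0 = Σ lx·mx = 4.0124 → 4.012

4.012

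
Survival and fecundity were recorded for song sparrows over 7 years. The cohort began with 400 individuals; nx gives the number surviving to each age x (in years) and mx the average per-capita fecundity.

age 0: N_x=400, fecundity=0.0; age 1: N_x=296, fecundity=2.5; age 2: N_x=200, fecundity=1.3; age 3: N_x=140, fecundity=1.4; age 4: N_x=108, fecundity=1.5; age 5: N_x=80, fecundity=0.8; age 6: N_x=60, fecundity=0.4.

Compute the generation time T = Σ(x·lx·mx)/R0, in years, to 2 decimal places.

2.05

lx = nx/n0 = nx/400: 1, 0.74, 0.5, 0.35, 0.27, 0.2, 0.15
lx·mx: 0, 1.85, 0.65, 0.49, 0.405, 0.16, 0.06 → R0 = 3.615
x·lx·mx: 0, 1.85, 1.3, 1.47, 1.62, 0.8, 0.36 → Σ = 7.4
T = 7.4 / 3.615 = 2.047026… → 2.05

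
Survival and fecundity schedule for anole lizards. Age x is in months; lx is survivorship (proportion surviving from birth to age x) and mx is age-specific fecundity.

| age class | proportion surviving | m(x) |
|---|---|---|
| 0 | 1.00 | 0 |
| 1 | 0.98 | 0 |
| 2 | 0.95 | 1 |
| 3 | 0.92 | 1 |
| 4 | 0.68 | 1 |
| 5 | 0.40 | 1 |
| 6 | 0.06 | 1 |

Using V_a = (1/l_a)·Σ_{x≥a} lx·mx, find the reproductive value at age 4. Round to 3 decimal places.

lx·mx for x ≥ 4: 0.68, 0.4, 0.06 → sum = 1.14
V_4 = 1.14 / l_4 = 1.14 / 0.68 = 1.676471… → 1.676

1.676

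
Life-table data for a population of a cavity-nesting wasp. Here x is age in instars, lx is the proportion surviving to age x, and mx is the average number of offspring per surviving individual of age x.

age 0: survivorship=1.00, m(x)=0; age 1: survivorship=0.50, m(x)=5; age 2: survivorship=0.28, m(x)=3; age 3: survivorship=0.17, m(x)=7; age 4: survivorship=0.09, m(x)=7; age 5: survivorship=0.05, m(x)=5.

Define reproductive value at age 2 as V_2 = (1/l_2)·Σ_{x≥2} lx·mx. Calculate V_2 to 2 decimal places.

lx·mx for x ≥ 2: 0.84, 1.19, 0.63, 0.25 → sum = 2.91
V_2 = 2.91 / l_2 = 2.91 / 0.28 = 10.392857… → 10.39

10.39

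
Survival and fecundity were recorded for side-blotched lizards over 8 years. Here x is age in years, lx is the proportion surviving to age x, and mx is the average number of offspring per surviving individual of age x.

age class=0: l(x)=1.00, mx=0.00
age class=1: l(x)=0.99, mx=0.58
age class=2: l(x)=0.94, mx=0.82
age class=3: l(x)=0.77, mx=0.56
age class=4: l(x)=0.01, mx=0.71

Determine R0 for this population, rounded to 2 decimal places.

1.78

lx·mx by age: 0, 0.5742, 0.7708, 0.4312, 0.0071
R0 = Σ lx·mx = 1.7833 → 1.78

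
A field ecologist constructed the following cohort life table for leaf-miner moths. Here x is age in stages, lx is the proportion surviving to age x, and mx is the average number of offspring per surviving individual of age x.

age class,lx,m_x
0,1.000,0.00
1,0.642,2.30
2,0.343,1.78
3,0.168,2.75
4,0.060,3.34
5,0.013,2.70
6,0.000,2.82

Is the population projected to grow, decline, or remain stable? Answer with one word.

R0 = Σ lx·mx = 0 + 1.4766 + 0.61054 + 0.462 + 0.2004 + 0.0351 + 0 = 2.78464
R0 > 1, so the population is growing.

growing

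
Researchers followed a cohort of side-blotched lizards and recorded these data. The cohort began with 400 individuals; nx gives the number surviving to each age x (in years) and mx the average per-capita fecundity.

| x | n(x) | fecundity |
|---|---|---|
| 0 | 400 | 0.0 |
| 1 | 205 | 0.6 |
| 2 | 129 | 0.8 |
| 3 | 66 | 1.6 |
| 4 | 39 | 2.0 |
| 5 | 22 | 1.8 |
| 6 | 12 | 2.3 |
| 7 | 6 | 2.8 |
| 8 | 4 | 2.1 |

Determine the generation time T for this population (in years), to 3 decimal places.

lx = nx/n0 = nx/400: 1, 0.5125, 0.3225, 0.165, 0.0975, 0.055, 0.03, 0.015, 0.01
lx·mx: 0, 0.3075, 0.258, 0.264, 0.195, 0.099, 0.069, 0.042, 0.021 → R0 = 1.2555
x·lx·mx: 0, 0.3075, 0.516, 0.792, 0.78, 0.495, 0.414, 0.294, 0.168 → Σ = 3.7665
T = 3.7665 / 1.2555 = 3 → 3.000

3.000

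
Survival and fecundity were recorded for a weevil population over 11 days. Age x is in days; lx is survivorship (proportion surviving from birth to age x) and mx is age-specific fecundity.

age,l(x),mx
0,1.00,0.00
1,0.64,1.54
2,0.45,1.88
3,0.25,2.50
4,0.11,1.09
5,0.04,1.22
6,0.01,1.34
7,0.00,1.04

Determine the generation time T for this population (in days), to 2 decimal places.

2.03

lx·mx: 0, 0.9856, 0.846, 0.625, 0.1199, 0.0488, 0.0134, 0 → R0 = 2.6387
x·lx·mx: 0, 0.9856, 1.692, 1.875, 0.4796, 0.244, 0.0804, 0 → Σ = 5.3566
T = 5.3566 / 2.6387 = 2.030015… → 2.03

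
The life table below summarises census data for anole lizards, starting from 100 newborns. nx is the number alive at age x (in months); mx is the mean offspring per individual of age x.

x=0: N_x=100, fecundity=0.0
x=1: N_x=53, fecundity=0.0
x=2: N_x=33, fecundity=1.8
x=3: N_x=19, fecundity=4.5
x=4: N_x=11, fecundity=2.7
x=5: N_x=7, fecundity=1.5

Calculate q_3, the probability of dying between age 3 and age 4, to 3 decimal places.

0.421

lx = nx/n0 = nx/100: 1, 0.53, 0.33, 0.19, 0.11, 0.07
q_3 = (l_3 − l_4) / l_3 = (0.19 − 0.11) / 0.19
     = 0.08 / 0.19 = 0.421053… → 0.421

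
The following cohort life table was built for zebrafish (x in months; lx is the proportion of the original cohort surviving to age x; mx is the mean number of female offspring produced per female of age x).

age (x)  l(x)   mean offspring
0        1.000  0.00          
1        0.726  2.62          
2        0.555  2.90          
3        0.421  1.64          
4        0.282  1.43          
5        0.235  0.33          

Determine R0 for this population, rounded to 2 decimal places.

4.68

lx·mx by age: 0, 1.90212, 1.6095, 0.69044, 0.40326, 0.07755
R0 = Σ lx·mx = 4.68287 → 4.68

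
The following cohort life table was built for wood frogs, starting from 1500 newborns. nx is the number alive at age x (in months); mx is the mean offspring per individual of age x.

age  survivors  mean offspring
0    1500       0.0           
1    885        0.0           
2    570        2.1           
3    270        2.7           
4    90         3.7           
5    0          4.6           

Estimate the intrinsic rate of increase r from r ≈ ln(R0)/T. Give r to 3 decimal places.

lx = nx/n0 = nx/1500: 1, 0.59, 0.38, 0.18, 0.06, 0
R0 = Σ lx·mx = 0 + 0 + 0.798 + 0.486 + 0.222 + 0 = 1.506
Σ x·lx·mx = 3.942; T = 3.942/1.506 = 2.61753…
r ≈ ln(R0)/T = ln(1.506)/2.61753… = 0.15643… → 0.156

0.156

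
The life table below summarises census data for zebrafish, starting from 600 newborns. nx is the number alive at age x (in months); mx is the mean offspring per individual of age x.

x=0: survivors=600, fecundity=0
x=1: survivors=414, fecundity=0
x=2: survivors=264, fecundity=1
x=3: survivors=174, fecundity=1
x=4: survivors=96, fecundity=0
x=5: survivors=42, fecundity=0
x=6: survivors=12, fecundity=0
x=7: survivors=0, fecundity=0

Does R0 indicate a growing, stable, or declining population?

declining

lx = nx/n0 = nx/600: 1, 0.69, 0.44, 0.29, 0.16, 0.07, 0.02, 0
R0 = Σ lx·mx = 0 + 0 + 0.44 + 0.29 + 0 + 0 + 0 + 0 = 0.73
R0 < 1, so the population is declining.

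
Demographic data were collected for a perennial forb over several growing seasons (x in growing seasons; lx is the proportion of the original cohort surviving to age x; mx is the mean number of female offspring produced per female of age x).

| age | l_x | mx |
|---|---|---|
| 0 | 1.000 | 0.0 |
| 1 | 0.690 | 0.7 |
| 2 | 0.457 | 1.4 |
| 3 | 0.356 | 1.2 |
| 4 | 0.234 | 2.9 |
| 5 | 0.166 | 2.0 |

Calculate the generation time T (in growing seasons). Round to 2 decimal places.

lx·mx: 0, 0.483, 0.6398, 0.4272, 0.6786, 0.332 → R0 = 2.5606
x·lx·mx: 0, 0.483, 1.2796, 1.2816, 2.7144, 1.66 → Σ = 7.4186
T = 7.4186 / 2.5606 = 2.897212… → 2.90

2.90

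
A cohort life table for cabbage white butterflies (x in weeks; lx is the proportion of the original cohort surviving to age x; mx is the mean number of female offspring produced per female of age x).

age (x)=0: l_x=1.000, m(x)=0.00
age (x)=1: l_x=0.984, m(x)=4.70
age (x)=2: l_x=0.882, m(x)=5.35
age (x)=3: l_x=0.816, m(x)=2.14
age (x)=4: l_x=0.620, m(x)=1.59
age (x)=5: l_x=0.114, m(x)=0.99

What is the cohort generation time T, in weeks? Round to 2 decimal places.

1.95

lx·mx: 0, 4.6248, 4.7187, 1.74624, 0.9858, 0.11286 → R0 = 12.1884
x·lx·mx: 0, 4.6248, 9.4374, 5.23872, 3.9432, 0.5643 → Σ = 23.80842
T = 23.80842 / 12.1884 = 1.953367… → 1.95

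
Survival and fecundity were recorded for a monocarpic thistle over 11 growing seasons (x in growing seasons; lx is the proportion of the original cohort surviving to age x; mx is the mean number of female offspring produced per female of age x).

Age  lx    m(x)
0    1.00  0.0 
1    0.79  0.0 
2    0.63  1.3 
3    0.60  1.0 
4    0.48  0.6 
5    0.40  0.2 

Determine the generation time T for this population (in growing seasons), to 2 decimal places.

lx·mx: 0, 0, 0.819, 0.6, 0.288, 0.08 → R0 = 1.787
x·lx·mx: 0, 0, 1.638, 1.8, 1.152, 0.4 → Σ = 4.99
T = 4.99 / 1.787 = 2.792389… → 2.79

2.79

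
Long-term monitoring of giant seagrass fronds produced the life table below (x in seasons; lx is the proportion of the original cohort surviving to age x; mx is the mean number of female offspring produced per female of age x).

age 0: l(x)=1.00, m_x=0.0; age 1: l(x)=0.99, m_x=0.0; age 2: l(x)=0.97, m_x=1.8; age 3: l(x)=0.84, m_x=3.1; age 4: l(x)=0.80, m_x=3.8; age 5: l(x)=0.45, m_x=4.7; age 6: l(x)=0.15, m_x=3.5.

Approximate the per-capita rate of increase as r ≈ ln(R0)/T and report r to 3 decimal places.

R0 = Σ lx·mx = 0 + 0 + 1.746 + 2.604 + 3.04 + 2.115 + 0.525 = 10.03
Σ x·lx·mx = 37.189; T = 37.189/10.03 = 3.70778…
r ≈ ln(R0)/T = ln(10.03)/3.70778… = 0.62182… → 0.622

0.622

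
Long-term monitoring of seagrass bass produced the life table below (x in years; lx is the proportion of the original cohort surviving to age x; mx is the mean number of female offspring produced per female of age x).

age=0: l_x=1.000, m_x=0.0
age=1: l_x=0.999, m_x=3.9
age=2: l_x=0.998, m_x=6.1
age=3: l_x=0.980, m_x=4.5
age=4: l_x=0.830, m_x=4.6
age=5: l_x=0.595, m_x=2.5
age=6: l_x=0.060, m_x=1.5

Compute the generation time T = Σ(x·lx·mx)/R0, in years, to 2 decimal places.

2.66

lx·mx: 0, 3.8961, 6.0878, 4.41, 3.818, 1.4875, 0.09 → R0 = 19.7894
x·lx·mx: 0, 3.8961, 12.1756, 13.23, 15.272, 7.4375, 0.54 → Σ = 52.5512
T = 52.5512 / 19.7894 = 2.655523… → 2.66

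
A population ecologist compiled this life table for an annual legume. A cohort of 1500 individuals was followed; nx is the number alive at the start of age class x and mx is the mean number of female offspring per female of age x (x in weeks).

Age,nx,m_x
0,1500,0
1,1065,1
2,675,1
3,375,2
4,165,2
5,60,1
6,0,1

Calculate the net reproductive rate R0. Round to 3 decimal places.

lx = nx/n0 = nx/1500: 1, 0.71, 0.45, 0.25, 0.11, 0.04, 0
lx·mx by age: 0, 0.71, 0.45, 0.5, 0.22, 0.04, 0
R0 = Σ lx·mx = 1.92 → 1.920

1.920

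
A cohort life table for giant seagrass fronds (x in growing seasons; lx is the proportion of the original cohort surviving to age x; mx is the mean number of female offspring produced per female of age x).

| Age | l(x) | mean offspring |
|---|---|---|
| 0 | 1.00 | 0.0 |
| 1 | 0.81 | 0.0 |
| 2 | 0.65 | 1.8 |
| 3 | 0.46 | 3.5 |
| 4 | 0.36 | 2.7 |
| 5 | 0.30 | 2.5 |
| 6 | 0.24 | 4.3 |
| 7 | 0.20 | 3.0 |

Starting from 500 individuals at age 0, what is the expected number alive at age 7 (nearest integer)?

Expected survivors = N0 · l_7 = 500 × 0.20 = 100 → 100

100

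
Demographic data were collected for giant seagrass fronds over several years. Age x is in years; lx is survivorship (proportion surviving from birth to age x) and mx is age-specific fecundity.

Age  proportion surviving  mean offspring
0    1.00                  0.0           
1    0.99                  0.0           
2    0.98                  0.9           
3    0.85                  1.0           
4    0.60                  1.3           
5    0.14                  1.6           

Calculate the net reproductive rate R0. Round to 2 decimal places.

2.74

lx·mx by age: 0, 0, 0.882, 0.85, 0.78, 0.224
R0 = Σ lx·mx = 2.736 → 2.74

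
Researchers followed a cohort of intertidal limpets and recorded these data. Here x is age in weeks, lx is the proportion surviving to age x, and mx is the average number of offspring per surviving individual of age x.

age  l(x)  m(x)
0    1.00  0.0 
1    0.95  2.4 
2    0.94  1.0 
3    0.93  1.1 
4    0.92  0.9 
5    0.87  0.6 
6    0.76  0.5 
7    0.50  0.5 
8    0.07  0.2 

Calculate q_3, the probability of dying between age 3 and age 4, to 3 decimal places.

0.011

q_3 = (l_3 − l_4) / l_3 = (0.93 − 0.92) / 0.93
     = 0.01 / 0.93 = 0.010753… → 0.011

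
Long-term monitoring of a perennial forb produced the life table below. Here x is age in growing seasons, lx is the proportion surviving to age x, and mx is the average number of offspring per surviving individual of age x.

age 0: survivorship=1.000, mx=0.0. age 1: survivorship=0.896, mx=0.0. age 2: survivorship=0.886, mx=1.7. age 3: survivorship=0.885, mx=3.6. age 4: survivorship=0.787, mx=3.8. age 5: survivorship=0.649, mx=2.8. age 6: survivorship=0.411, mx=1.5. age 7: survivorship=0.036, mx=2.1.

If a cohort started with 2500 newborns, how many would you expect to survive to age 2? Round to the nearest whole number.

Expected survivors = N0 · l_2 = 2500 × 0.886 = 2215 → 2215

2215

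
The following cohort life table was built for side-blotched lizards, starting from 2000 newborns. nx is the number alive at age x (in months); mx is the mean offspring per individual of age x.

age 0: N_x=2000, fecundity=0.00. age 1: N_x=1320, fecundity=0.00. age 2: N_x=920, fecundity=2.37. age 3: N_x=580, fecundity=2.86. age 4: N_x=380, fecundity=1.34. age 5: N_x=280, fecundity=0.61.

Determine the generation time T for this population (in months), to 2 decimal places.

2.71

lx = nx/n0 = nx/2000: 1, 0.66, 0.46, 0.29, 0.19, 0.14
lx·mx: 0, 0, 1.0902, 0.8294, 0.2546, 0.0854 → R0 = 2.2596
x·lx·mx: 0, 0, 2.1804, 2.4882, 1.0184, 0.427 → Σ = 6.114
T = 6.114 / 2.2596 = 2.705789… → 2.71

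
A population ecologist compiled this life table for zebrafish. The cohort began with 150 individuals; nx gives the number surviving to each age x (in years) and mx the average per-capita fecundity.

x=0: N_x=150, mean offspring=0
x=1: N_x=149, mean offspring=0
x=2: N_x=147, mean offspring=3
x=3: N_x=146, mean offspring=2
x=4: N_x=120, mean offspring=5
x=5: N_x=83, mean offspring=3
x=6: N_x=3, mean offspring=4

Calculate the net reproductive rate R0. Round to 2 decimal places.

lx = nx/n0 = nx/150: 1, 0.99333…, 0.98, 0.97333…, 0.8, 0.55333…, 0.02
lx·mx by age: 0, 0, 2.94, 1.946667…, 4, 1.66…, 0.08
R0 = Σ lx·mx = 10.626667… → 10.63

10.63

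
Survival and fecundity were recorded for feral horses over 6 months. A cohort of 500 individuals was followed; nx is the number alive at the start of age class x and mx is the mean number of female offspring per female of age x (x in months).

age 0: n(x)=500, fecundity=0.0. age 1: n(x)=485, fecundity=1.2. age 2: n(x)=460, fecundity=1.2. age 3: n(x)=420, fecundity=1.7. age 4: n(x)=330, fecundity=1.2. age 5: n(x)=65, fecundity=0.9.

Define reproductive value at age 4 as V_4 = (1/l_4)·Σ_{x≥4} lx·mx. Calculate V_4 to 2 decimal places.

lx = nx/n0 = nx/500: 1, 0.97, 0.92, 0.84, 0.66, 0.13
lx·mx for x ≥ 4: 0.792, 0.117 → sum = 0.909
V_4 = 0.909 / l_4 = 0.909 / 0.66 = 1.377273… → 1.38

1.38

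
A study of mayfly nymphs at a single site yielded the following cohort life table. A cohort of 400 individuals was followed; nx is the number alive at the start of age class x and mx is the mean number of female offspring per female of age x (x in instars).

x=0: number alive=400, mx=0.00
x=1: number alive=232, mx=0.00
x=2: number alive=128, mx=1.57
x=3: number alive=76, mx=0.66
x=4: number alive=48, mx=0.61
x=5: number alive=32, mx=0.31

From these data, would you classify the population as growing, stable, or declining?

declining

lx = nx/n0 = nx/400: 1, 0.58, 0.32, 0.19, 0.12, 0.08
R0 = Σ lx·mx = 0 + 0 + 0.5024 + 0.1254 + 0.0732 + 0.0248 = 0.7258
R0 < 1, so the population is declining.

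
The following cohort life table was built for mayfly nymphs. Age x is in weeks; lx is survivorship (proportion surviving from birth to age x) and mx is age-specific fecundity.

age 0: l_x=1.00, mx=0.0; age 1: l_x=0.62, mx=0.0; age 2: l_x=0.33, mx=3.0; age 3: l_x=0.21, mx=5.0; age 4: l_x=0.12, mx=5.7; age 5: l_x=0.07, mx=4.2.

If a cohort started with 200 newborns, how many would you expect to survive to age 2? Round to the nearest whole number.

66

Expected survivors = N0 · l_2 = 200 × 0.33 = 66 → 66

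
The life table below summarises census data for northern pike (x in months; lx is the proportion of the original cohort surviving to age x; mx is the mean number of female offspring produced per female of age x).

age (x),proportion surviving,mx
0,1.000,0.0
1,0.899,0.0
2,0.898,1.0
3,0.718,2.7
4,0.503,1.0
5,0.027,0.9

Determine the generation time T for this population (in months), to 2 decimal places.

lx·mx: 0, 0, 0.898, 1.9386, 0.503, 0.0243 → R0 = 3.3639
x·lx·mx: 0, 0, 1.796, 5.8158, 2.012, 0.1215 → Σ = 9.7453
T = 9.7453 / 3.3639 = 2.897024… → 2.90

2.90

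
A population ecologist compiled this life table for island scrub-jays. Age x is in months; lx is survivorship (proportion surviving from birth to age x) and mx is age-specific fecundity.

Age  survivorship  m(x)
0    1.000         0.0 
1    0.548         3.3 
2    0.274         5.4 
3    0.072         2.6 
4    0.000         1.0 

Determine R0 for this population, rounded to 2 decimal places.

3.48

lx·mx by age: 0, 1.8084, 1.4796, 0.1872, 0
R0 = Σ lx·mx = 3.4752 → 3.48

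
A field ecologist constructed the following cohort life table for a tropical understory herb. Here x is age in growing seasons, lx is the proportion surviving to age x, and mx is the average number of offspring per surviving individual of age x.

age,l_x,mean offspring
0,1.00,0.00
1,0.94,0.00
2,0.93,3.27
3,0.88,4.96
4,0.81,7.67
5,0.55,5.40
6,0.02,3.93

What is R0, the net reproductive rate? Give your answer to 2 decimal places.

lx·mx by age: 0, 0, 3.0411, 4.3648, 6.2127, 2.97, 0.0786
R0 = Σ lx·mx = 16.6672 → 16.67

16.67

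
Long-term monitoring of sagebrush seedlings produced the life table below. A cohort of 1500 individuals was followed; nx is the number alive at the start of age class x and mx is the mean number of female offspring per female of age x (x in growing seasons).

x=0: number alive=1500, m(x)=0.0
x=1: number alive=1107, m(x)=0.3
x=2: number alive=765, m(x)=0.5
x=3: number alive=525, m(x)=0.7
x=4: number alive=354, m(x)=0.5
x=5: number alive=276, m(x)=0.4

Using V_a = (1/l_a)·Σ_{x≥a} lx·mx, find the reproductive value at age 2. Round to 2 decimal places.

1.36

lx = nx/n0 = nx/1500: 1, 0.738, 0.51, 0.35, 0.236, 0.184
lx·mx for x ≥ 2: 0.255, 0.245, 0.118, 0.0736 → sum = 0.6916
V_2 = 0.6916 / l_2 = 0.6916 / 0.51 = 1.356078… → 1.36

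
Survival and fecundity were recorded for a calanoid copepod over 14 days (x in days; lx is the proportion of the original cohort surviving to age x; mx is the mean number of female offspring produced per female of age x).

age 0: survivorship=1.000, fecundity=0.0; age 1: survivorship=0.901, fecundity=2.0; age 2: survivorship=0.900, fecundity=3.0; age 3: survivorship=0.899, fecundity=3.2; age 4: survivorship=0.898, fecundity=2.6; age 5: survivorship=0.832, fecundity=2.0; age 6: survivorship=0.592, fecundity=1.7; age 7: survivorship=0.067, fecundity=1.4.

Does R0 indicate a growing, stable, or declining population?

growing

R0 = Σ lx·mx = 0 + 1.802 + 2.7 + 2.8768 + 2.3348 + 1.664 + 1.0064 + 0.0938 = 12.4778
R0 > 1, so the population is growing.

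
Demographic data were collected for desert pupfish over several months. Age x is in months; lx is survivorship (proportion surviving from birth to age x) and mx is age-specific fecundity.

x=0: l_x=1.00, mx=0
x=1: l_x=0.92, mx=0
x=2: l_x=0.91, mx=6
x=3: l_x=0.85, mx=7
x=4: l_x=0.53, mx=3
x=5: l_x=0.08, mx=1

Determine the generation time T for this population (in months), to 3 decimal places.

2.716

lx·mx: 0, 0, 5.46, 5.95, 1.59, 0.08 → R0 = 13.08
x·lx·mx: 0, 0, 10.92, 17.85, 6.36, 0.4 → Σ = 35.53
T = 35.53 / 13.08 = 2.716361… → 2.716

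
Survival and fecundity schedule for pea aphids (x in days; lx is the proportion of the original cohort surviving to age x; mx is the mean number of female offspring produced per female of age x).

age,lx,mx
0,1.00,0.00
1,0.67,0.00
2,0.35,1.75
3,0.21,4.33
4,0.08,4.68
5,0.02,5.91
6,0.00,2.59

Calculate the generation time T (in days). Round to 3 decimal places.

lx·mx: 0, 0, 0.6125, 0.9093, 0.3744, 0.1182, 0 → R0 = 2.0144
x·lx·mx: 0, 0, 1.225, 2.7279, 1.4976, 0.591, 0 → Σ = 6.0415
T = 6.0415 / 2.0144 = 2.999156… → 2.999

2.999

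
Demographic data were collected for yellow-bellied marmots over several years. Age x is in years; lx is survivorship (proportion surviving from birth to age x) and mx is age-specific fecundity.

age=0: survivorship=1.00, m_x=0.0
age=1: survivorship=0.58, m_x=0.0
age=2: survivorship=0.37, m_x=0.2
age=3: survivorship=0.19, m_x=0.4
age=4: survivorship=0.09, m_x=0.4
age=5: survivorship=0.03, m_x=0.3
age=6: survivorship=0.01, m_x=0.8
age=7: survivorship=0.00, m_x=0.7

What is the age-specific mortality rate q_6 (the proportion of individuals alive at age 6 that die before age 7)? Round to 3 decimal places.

1.000

q_6 = (l_6 − l_7) / l_6 = (0.01 − 0) / 0.01
     = 0.01 / 0.01 = 1 → 1.000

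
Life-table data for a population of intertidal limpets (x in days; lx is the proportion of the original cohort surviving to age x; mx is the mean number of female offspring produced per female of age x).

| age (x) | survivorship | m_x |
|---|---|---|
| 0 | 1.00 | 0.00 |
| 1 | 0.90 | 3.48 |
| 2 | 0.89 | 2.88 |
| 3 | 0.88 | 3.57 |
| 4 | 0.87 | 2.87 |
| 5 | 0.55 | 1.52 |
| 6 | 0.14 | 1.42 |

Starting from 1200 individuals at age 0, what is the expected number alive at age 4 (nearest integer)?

1044

Expected survivors = N0 · l_4 = 1200 × 0.87 = 1044 → 1044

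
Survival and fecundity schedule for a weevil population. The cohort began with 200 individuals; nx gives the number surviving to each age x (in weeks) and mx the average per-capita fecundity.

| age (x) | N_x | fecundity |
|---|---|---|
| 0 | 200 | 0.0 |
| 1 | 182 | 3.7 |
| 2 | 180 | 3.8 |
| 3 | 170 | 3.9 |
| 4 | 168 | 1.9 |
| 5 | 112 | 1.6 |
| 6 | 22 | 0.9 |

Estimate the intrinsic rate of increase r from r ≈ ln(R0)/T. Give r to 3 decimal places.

lx = nx/n0 = nx/200: 1, 0.91, 0.9, 0.85, 0.84, 0.56, 0.11
R0 = Σ lx·mx = 0 + 3.367 + 3.42 + 3.315 + 1.596 + 0.896 + 0.099 = 12.693
Σ x·lx·mx = 31.61; T = 31.61/12.693 = 2.49035…
r ≈ ln(R0)/T = ln(12.693)/2.49035… = 1.02036… → 1.020

1.020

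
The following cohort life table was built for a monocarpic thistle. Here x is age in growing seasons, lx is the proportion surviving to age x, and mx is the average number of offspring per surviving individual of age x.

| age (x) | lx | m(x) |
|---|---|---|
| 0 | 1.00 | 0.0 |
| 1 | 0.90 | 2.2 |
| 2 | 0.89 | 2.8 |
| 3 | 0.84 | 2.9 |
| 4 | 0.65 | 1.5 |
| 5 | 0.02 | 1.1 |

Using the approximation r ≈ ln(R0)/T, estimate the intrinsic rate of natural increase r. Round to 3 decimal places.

R0 = Σ lx·mx = 0 + 1.98 + 2.492 + 2.436 + 0.975 + 0.022 = 7.905
Σ x·lx·mx = 18.282; T = 18.282/7.905 = 2.31271…
r ≈ ln(R0)/T = ln(7.905)/2.31271… = 0.89397… → 0.894

0.894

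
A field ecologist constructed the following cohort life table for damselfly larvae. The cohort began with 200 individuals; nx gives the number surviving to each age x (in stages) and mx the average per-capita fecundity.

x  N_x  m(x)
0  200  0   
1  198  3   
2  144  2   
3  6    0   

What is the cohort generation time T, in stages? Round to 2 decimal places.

1.33

lx = nx/n0 = nx/200: 1, 0.99, 0.72, 0.03
lx·mx: 0, 2.97, 1.44, 0 → R0 = 4.41
x·lx·mx: 0, 2.97, 2.88, 0 → Σ = 5.85
T = 5.85 / 4.41 = 1.326531… → 1.33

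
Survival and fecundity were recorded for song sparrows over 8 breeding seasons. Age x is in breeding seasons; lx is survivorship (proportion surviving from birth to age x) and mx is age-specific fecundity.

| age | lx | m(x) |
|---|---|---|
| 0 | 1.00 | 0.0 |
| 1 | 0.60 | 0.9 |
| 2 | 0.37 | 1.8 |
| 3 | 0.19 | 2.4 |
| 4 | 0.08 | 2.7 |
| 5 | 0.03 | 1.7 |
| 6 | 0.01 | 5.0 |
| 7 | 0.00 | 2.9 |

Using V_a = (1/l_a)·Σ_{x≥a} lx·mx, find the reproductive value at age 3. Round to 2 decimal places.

4.07

lx·mx for x ≥ 3: 0.456, 0.216, 0.051, 0.05, 0 → sum = 0.773
V_3 = 0.773 / l_3 = 0.773 / 0.19 = 4.068421… → 4.07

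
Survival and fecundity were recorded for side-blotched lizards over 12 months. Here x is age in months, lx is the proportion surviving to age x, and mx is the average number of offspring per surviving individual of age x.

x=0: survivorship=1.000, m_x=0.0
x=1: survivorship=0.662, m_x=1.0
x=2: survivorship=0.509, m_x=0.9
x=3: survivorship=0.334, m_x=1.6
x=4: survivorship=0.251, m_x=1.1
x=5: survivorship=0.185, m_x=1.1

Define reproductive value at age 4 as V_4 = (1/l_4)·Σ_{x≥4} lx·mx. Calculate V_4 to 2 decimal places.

1.91

lx·mx for x ≥ 4: 0.2761, 0.2035 → sum = 0.4796
V_4 = 0.4796 / l_4 = 0.4796 / 0.251 = 1.910757… → 1.91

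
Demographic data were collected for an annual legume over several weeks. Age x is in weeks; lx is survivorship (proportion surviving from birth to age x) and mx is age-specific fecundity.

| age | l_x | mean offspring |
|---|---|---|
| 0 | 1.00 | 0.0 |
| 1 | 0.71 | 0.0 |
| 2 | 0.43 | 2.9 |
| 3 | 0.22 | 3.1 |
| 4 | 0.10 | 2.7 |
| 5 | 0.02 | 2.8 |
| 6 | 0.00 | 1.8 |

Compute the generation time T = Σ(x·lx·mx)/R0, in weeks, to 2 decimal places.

2.62

lx·mx: 0, 0, 1.247, 0.682, 0.27, 0.056, 0 → R0 = 2.255
x·lx·mx: 0, 0, 2.494, 2.046, 1.08, 0.28, 0 → Σ = 5.9
T = 5.9 / 2.255 = 2.616408… → 2.62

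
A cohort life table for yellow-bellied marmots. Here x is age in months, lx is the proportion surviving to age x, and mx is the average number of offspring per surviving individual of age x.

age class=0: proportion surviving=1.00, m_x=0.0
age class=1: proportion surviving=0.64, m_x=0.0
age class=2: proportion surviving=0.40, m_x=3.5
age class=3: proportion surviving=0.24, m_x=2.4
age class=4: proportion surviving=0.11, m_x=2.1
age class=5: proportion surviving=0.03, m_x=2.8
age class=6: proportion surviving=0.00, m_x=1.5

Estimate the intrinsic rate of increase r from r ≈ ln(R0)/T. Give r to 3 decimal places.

0.323

R0 = Σ lx·mx = 0 + 0 + 1.4 + 0.576 + 0.231 + 0.084 + 0 = 2.291
Σ x·lx·mx = 5.872; T = 5.872/2.291 = 2.56307…
r ≈ ln(R0)/T = ln(2.291)/2.56307… = 0.32344… → 0.323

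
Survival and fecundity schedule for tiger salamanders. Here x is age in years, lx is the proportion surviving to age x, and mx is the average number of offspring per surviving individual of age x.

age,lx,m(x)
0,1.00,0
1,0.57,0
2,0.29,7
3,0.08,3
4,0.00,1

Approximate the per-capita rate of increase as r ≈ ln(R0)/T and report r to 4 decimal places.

R0 = Σ lx·mx = 0 + 0 + 2.03 + 0.24 + 0 = 2.27
Σ x·lx·mx = 4.78; T = 4.78/2.27 = 2.10573…
r ≈ ln(R0)/T = ln(2.27)/2.10573… = 0.38931… → 0.3893

0.3893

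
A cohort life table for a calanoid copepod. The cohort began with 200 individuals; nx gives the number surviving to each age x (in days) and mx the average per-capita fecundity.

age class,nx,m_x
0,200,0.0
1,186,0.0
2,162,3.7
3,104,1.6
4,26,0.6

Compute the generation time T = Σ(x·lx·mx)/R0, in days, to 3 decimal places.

2.253

lx = nx/n0 = nx/200: 1, 0.93, 0.81, 0.52, 0.13
lx·mx: 0, 0, 2.997, 0.832, 0.078 → R0 = 3.907
x·lx·mx: 0, 0, 5.994, 2.496, 0.312 → Σ = 8.802
T = 8.802 / 3.907 = 2.252879… → 2.253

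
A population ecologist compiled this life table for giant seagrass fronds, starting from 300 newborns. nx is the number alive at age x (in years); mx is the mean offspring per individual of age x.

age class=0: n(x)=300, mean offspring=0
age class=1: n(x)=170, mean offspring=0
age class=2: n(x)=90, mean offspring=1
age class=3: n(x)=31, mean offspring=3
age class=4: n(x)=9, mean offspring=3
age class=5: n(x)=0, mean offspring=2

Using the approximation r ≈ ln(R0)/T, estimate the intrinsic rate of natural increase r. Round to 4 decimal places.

lx = nx/n0 = nx/300: 1, 0.56667…, 0.3, 0.10333…, 0.03, 0
R0 = Σ lx·mx = 0 + 0 + 0.3 + 0.31… + 0.09 + 0 = 0.7…
Σ x·lx·mx = 1.89…; T = 1.89…/0.7… = 2.7…
r ≈ ln(R0)/T = ln(0.7…)/2.7… = -0.132102… → -0.1321

-0.1321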